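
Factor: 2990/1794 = 5/3 = 3^( - 1)*5^1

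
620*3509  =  2175580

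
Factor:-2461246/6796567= - 2^1*37^( - 1)*167^1* 7369^1*183691^( - 1) 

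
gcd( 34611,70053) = 3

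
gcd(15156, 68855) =1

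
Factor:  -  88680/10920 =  - 739/91 = - 7^(-1 )*13^( - 1)*739^1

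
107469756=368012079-260542323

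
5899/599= 5899/599 = 9.85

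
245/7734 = 245/7734 = 0.03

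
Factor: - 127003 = -89^1*1427^1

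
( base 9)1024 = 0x2EF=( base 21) 1EG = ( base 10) 751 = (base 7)2122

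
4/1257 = 4/1257 = 0.00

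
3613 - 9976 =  - 6363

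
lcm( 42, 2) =42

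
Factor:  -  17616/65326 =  - 24/89= - 2^3*3^1*89^( - 1 ) 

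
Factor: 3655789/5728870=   2^(  -  1)*5^( - 1)*7^(  -  1 )*223^(  -  1 )*367^(  -  1)*3655789^1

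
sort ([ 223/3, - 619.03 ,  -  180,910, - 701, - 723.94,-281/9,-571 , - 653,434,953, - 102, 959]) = [ - 723.94, -701 , - 653, - 619.03, - 571,-180, - 102, - 281/9, 223/3, 434 , 910,953,959 ]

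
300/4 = 75 = 75.00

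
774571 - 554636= 219935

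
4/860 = 1/215 = 0.00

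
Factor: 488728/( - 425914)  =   - 2^2*23^( - 1)*47^( - 1)*197^( - 1 )*61091^1 = -244364/212957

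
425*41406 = 17597550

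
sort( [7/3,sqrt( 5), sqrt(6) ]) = [sqrt(5), 7/3, sqrt( 6 )] 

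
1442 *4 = 5768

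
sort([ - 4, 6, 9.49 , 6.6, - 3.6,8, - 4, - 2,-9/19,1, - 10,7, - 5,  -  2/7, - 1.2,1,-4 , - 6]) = [ - 10, - 6, - 5, - 4, - 4, - 4, -3.6, - 2, - 1.2, - 9/19, - 2/7,1, 1,6,6.6,7, 8, 9.49 ]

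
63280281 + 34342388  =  97622669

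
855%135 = 45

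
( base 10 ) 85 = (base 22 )3J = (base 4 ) 1111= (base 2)1010101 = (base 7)151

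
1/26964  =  1/26964 = 0.00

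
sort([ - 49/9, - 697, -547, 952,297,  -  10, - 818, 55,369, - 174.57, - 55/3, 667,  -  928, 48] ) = [- 928,  -  818, - 697, - 547, - 174.57,-55/3, - 10, -49/9,48, 55,297, 369,667, 952]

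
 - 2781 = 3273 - 6054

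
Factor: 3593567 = 103^1*139^1*251^1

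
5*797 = 3985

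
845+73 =918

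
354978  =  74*4797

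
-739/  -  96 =739/96 = 7.70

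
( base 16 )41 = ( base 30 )25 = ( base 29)27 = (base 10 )65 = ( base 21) 32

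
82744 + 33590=116334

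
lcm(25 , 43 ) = 1075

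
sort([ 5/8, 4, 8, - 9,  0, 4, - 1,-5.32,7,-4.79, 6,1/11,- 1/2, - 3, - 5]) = [ - 9, - 5.32, - 5, - 4.79,-3,  -  1, - 1/2, 0, 1/11,5/8, 4 , 4, 6 , 7 , 8] 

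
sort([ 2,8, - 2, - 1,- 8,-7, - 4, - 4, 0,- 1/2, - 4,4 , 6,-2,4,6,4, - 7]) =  [-8, - 7, - 7, - 4, - 4,-4,  -  2,-2, - 1,  -  1/2,0,2,4,4,4,6, 6,8 ]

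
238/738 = 119/369=0.32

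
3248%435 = 203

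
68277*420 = 28676340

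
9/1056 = 3/352 =0.01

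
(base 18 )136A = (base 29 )86k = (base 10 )6922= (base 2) 1101100001010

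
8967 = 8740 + 227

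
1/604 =1/604=0.00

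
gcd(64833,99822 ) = 3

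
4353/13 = 334 + 11/13 = 334.85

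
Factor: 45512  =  2^3*5689^1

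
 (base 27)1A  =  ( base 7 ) 52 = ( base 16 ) 25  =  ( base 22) 1f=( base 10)37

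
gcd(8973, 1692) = 9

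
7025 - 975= 6050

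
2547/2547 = 1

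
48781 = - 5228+54009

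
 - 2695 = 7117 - 9812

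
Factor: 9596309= 9596309^1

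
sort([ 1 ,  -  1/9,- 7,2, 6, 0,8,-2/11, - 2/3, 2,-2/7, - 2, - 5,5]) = [  -  7, - 5, - 2, - 2/3, - 2/7,-2/11, - 1/9, 0, 1 , 2, 2, 5 , 6,  8 ]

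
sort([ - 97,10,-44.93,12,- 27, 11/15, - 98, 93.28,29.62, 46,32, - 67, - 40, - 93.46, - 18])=[- 98, - 97,-93.46, - 67, - 44.93 ,-40, - 27, - 18,11/15, 10,  12, 29.62,32, 46, 93.28 ] 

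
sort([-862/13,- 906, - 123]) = [- 906, - 123,-862/13]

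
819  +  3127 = 3946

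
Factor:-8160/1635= - 544/109= - 2^5 *17^1*109^(  -  1) 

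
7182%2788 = 1606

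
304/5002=152/2501 = 0.06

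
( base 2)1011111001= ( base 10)761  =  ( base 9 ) 1035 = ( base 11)632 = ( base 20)1I1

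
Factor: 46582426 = 2^1*11^1*349^1*6067^1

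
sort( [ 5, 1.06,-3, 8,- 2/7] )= [ - 3  , - 2/7,1.06 , 5,8 ]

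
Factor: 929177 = 23^1*71^1*569^1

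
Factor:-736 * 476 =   -  2^7*7^1*17^1*23^1 =-350336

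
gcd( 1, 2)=1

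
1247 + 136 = 1383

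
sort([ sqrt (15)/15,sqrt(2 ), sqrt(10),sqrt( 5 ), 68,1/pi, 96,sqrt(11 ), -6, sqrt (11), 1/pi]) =[-6,sqrt(15)/15,1/pi, 1/pi, sqrt (2),sqrt(5 ),  sqrt( 10),sqrt(11 ), sqrt( 11), 68,96]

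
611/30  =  611/30 = 20.37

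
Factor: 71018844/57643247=2^2  *3^1*13^1*241^1*379^( - 1) * 1889^1*152093^( - 1)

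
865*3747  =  3241155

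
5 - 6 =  - 1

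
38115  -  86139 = -48024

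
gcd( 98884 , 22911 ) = 1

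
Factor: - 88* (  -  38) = 3344= 2^4*11^1 * 19^1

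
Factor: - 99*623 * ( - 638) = 39349926 = 2^1*3^2*7^1 * 11^2* 29^1*89^1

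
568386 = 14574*39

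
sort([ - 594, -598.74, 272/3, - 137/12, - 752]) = [ - 752, - 598.74, - 594, - 137/12, 272/3]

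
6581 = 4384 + 2197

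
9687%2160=1047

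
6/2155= 6/2155 = 0.00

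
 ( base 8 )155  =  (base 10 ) 109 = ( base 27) 41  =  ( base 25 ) 49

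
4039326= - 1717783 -  -  5757109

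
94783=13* 7291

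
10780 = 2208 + 8572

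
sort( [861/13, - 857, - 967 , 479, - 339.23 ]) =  [ - 967, - 857, - 339.23,861/13, 479 ]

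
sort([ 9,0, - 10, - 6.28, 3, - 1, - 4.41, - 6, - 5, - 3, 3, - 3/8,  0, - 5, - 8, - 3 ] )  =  [-10, - 8,-6.28, - 6 , - 5, - 5, - 4.41, - 3,-3, - 1, - 3/8,0 , 0, 3,3, 9]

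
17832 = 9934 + 7898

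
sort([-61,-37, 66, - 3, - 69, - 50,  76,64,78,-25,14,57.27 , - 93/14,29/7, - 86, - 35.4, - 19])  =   [  -  86,-69 , - 61, - 50 ,- 37, -35.4,-25, - 19, - 93/14,  -  3, 29/7, 14 , 57.27,64, 66,76, 78 ]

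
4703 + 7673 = 12376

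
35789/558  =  64 + 77/558 = 64.14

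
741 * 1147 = 849927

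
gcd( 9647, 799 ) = 1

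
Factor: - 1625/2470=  - 2^(-1 )*5^2*19^( - 1 )  =  -25/38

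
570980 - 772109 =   -  201129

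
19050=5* 3810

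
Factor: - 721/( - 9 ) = 3^( - 2 ) * 7^1 * 103^1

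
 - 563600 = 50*( - 11272) 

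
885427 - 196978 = 688449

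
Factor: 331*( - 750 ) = -248250 = -2^1*3^1*5^3*331^1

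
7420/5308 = 1+ 528/1327= 1.40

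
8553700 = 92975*92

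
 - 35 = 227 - 262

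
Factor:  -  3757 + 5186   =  1429 = 1429^1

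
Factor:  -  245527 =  - 245527^1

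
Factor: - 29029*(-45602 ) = 2^1*7^1*11^1 * 13^1*29^1*151^2 = 1323780458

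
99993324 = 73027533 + 26965791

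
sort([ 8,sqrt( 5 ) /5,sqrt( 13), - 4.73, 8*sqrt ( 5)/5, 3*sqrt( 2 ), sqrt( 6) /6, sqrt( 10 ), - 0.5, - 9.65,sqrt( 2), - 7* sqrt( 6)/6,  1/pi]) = [ - 9.65, - 4.73,  -  7*sqrt( 6)/6, - 0.5, 1/pi, sqrt ( 6 ) /6, sqrt( 5)/5,sqrt( 2 ), sqrt( 10),8*sqrt( 5) /5 , sqrt(13), 3* sqrt( 2),8 ]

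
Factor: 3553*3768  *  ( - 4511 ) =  - 60391932744 = - 2^3*3^1*11^1*13^1 * 17^1*19^1*157^1 * 347^1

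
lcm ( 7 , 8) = 56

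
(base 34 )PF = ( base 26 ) 177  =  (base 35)OP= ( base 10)865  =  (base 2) 1101100001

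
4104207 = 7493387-3389180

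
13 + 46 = 59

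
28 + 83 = 111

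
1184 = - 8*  (-148) 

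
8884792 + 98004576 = 106889368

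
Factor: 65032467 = 3^1*2633^1 *8233^1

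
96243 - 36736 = 59507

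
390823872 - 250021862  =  140802010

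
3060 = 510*6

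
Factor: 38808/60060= 42/65 = 2^1*3^1*5^(-1 )*7^1*13^( - 1)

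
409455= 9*45495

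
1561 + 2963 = 4524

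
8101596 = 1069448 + 7032148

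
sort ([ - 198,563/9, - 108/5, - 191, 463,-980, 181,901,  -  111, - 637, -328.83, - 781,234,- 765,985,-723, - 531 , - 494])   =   [-980,-781, -765, - 723,  -  637,-531,  -  494, - 328.83, - 198, - 191, - 111,-108/5,563/9 , 181,234, 463,901, 985]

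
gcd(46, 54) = 2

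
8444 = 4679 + 3765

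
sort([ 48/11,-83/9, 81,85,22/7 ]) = [-83/9 , 22/7,48/11, 81,85] 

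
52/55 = 52/55 = 0.95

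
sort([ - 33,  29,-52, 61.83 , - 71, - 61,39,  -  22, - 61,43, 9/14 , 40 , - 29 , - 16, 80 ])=[ - 71 ,-61 , - 61 ,-52, - 33, - 29, - 22 , - 16, 9/14, 29,39, 40,43,61.83,80] 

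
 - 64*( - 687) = 43968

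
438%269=169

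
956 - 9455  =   - 8499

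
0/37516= 0 = 0.00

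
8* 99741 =797928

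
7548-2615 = 4933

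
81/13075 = 81/13075= 0.01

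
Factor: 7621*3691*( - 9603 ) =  - 270123852933 = - 3^2*11^1*97^1 * 3691^1*7621^1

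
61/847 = 61/847 = 0.07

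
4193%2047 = 99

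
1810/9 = 201+1/9 = 201.11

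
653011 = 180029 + 472982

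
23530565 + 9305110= 32835675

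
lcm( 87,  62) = 5394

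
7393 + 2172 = 9565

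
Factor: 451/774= 2^ ( - 1 ) * 3^( - 2)*11^1*41^1*43^( - 1) 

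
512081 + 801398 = 1313479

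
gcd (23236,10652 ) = 4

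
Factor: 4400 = 2^4*5^2*11^1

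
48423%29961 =18462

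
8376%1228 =1008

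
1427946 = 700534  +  727412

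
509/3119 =509/3119 = 0.16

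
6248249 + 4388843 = 10637092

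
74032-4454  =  69578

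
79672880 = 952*83690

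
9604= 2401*4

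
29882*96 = 2868672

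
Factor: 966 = 2^1*3^1*7^1*23^1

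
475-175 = 300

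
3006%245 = 66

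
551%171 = 38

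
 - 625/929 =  - 1 + 304/929 = - 0.67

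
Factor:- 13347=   -  3^2*1483^1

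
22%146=22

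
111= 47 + 64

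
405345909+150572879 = 555918788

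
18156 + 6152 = 24308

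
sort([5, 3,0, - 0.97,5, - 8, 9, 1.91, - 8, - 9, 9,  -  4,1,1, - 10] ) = [ - 10,-9, - 8,-8,- 4, - 0.97,0,1,1,1.91,3, 5, 5, 9,9 ]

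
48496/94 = 24248/47 = 515.91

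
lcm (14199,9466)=28398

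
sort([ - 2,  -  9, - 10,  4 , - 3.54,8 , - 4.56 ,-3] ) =[ - 10, - 9, - 4.56, - 3.54, - 3, - 2,4,8 ]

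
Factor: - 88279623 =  - 3^2*17^1*277^1* 2083^1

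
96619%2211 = 1546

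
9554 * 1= 9554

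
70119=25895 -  - 44224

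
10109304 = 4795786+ 5313518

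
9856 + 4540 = 14396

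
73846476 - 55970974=17875502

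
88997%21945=1217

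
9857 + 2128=11985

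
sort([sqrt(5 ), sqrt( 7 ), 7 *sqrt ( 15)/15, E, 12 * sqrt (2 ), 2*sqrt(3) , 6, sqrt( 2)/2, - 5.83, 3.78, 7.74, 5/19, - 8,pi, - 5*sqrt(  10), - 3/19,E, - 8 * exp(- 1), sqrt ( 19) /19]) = [ - 5*sqrt (10 ),- 8,-5.83, - 8*exp( - 1)  ,-3/19,sqrt( 19 )/19,5/19,sqrt( 2)/2,  7 *sqrt( 15)/15, sqrt( 5),sqrt( 7 ), E, E, pi,2 * sqrt( 3) , 3.78,6,7.74, 12 * sqrt( 2)] 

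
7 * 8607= 60249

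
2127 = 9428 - 7301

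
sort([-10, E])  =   [ - 10, E]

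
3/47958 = 1/15986 = 0.00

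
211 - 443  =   - 232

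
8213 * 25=205325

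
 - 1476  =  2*(-738) 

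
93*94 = 8742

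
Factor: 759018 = 2^1 *3^1*13^1*37^1 * 263^1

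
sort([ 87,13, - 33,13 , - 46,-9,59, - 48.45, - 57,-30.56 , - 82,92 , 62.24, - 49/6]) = [- 82, - 57, - 48.45, - 46, - 33 , - 30.56 ,  -  9, -49/6,13, 13, 59,62.24,87,92] 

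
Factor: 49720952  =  2^3*59^1*105341^1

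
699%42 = 27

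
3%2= 1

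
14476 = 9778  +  4698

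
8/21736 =1/2717 = 0.00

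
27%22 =5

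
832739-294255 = 538484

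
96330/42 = 16055/7 = 2293.57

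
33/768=11/256 = 0.04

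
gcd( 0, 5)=5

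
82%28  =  26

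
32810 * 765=25099650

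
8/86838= 4/43419 = 0.00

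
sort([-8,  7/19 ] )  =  [ - 8,7/19] 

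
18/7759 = 18/7759 = 0.00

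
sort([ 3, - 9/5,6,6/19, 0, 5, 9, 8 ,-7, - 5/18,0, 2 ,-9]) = [-9  ,-7, - 9/5, - 5/18, 0,  0,  6/19,2, 3,5, 6,8,9]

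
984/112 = 8 + 11/14 = 8.79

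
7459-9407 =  - 1948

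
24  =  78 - 54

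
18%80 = 18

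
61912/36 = 15478/9 = 1719.78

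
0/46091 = 0=0.00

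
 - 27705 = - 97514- -69809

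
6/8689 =6/8689= 0.00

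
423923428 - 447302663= -23379235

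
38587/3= 12862 + 1/3 = 12862.33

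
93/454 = 93/454= 0.20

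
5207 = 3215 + 1992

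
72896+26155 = 99051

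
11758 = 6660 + 5098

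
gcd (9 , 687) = 3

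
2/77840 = 1/38920 = 0.00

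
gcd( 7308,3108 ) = 84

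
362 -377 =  - 15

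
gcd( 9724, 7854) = 374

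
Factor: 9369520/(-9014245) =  - 2^4*191^( - 1)*9439^( - 1)*117119^1 = - 1873904/1802849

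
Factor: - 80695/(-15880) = 16139/3176=2^( -3)*397^( - 1) * 16139^1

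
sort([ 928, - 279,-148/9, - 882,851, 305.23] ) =[ - 882,  -  279, - 148/9, 305.23,851, 928] 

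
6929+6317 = 13246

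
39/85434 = 13/28478 = 0.00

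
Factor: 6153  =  3^1*7^1*293^1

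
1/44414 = 1/44414 = 0.00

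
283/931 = 283/931 = 0.30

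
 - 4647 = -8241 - -3594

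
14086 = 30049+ -15963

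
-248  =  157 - 405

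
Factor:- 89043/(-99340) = 2^ ( - 2)*3^1*5^(- 1)*67^1*443^1 * 4967^( - 1) 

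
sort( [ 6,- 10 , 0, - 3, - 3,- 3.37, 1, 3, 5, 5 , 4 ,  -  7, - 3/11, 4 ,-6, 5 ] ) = [ - 10, - 7,  -  6, - 3.37,- 3, - 3,  -  3/11, 0,  1,  3,4, 4, 5, 5 , 5, 6]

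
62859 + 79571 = 142430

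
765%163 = 113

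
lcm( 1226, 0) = 0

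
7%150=7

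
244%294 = 244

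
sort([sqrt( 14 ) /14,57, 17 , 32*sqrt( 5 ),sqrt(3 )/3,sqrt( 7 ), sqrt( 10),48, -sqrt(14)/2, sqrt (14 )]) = [ - sqrt( 14)/2 , sqrt( 14 ) /14 , sqrt(3) /3,sqrt(7) , sqrt(10), sqrt( 14) , 17 , 48,57,  32*sqrt( 5 )]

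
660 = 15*44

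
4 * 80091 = 320364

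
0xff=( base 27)9c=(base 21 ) C3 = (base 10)255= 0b11111111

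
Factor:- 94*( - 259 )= 2^1*7^1*37^1* 47^1 = 24346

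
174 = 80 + 94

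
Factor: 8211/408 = 161/8=2^( - 3)*7^1*23^1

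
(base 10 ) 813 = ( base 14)421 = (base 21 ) 1HF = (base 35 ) N8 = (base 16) 32d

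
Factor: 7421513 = 11^1* 674683^1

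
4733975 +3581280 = 8315255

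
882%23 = 8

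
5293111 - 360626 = 4932485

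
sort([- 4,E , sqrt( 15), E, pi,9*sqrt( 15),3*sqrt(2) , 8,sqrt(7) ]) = [ - 4, sqrt(7), E, E,pi, sqrt(15),3*sqrt( 2), 8,9 *sqrt(15 ) ] 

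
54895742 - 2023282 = 52872460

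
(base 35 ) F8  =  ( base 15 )258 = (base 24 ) m5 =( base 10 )533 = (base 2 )1000010101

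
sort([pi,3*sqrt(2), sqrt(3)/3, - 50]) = [  -  50, sqrt( 3) /3,pi,3*sqrt(2)]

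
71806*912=65487072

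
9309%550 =509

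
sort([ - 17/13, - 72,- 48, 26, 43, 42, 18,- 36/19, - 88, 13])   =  [ - 88, - 72, - 48, - 36/19, - 17/13, 13,18, 26,42, 43] 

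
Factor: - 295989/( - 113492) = 2^( - 2) * 3^1*17^( - 1)*1669^( -1)*98663^1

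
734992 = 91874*8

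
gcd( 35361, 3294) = 9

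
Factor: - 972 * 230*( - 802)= 2^4*3^5*5^1*23^1*401^1 = 179295120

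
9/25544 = 9/25544 = 0.00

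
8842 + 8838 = 17680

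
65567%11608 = 7527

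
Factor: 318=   2^1*3^1 * 53^1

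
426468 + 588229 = 1014697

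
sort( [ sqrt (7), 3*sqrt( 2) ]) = [ sqrt( 7),3*sqrt( 2 )] 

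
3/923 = 3/923  =  0.00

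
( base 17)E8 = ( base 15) 116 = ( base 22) b4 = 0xF6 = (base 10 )246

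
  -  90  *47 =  -4230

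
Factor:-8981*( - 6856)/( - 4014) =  - 2^2*3^( - 2)*7^1*223^ ( - 1) *857^1*1283^1 = - 30786868/2007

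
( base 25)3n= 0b1100010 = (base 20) 4I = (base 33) 2w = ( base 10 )98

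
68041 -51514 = 16527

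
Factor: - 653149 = -7^1 * 93307^1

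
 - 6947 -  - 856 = -6091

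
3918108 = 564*6947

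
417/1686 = 139/562 = 0.25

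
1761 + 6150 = 7911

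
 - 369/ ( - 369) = 1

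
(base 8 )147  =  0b1100111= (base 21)4J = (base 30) 3D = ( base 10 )103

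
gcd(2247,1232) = 7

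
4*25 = 100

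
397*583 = 231451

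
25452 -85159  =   -59707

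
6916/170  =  40 +58/85= 40.68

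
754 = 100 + 654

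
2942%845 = 407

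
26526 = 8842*3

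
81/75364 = 81/75364 = 0.00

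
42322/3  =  14107+1/3 =14107.33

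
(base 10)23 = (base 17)16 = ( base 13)1A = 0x17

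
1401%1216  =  185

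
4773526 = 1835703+2937823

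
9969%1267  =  1100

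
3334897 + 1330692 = 4665589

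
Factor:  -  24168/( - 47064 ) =19/37 = 19^1*37^ ( - 1)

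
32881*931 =30612211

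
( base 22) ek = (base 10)328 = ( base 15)16D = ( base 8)510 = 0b101001000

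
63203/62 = 1019  +  25/62 =1019.40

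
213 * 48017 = 10227621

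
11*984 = 10824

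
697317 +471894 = 1169211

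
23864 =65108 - 41244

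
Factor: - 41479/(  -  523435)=5^(  -  1)*11^( - 1 )*31^( - 1 )*307^(-1)*41479^1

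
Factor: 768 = 2^8*3^1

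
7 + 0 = 7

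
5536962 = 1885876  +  3651086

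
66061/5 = 13212 + 1/5 = 13212.20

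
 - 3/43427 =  - 1 + 43424/43427=- 0.00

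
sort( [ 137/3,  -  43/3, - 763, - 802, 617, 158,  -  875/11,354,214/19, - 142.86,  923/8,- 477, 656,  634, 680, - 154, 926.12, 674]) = [ - 802,  -  763, -477, - 154,-142.86, - 875/11 , - 43/3,214/19,137/3,923/8 , 158, 354,617,634,656, 674,680, 926.12]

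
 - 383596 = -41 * 9356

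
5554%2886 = 2668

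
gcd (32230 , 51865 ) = 55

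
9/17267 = 9/17267 = 0.00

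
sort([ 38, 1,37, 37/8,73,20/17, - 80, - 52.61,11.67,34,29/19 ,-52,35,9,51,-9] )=[ - 80,  -  52.61,-52, - 9, 1,20/17, 29/19,37/8  ,  9 , 11.67,34,35, 37,38,51,  73] 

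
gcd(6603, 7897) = 1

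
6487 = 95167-88680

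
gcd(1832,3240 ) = 8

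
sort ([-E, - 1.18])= [ - E,  -  1.18] 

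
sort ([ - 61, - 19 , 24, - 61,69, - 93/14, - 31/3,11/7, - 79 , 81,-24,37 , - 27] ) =[ - 79,- 61, - 61,- 27,- 24, - 19, - 31/3,- 93/14,11/7, 24, 37,69,81] 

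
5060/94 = 53+39/47 = 53.83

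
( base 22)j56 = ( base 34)81U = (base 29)B23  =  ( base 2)10010001100000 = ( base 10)9312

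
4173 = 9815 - 5642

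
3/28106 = 3/28106=0.00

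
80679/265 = 304 + 119/265 = 304.45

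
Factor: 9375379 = 13^1*19^1*37957^1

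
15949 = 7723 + 8226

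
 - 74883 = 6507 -81390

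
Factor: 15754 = 2^1 * 7877^1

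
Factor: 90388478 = 2^1*45194239^1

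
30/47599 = 30/47599 = 0.00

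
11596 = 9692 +1904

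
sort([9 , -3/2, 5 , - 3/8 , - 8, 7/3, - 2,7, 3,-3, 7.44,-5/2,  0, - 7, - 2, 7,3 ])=[  -  8, - 7,  -  3, - 5/2 , - 2 , - 2, - 3/2, - 3/8,0, 7/3,3, 3,  5, 7, 7,7.44,9 ] 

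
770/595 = 1 + 5/17 = 1.29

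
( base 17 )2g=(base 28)1m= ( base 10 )50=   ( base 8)62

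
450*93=41850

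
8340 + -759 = 7581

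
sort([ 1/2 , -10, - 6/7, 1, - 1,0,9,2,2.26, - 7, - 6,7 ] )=[ - 10, - 7, - 6, - 1, - 6/7,0,1/2,1,2, 2.26, 7,9]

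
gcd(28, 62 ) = 2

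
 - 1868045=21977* ( - 85)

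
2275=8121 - 5846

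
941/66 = 941/66= 14.26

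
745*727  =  541615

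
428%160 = 108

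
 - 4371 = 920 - 5291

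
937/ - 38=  - 25 + 13/38 = - 24.66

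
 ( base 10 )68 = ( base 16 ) 44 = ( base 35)1X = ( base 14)4C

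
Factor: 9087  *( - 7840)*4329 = -308406964320 = -2^5*3^3*5^1*7^2*13^2*37^1  *  233^1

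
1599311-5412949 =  - 3813638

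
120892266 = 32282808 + 88609458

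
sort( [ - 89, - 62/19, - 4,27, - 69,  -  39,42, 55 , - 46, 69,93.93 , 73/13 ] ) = [ - 89, - 69, - 46,- 39, - 4, - 62/19, 73/13,27, 42,55,69,93.93]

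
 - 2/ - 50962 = 1/25481=0.00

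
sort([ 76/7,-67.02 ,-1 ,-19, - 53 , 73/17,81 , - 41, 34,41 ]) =[ - 67.02,  -  53, - 41 , - 19, - 1,  73/17,76/7,34,41,81]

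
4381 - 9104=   -  4723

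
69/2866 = 69/2866  =  0.02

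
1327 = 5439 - 4112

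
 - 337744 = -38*8888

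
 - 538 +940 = 402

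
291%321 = 291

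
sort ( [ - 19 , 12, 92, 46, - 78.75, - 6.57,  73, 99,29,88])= [ -78.75, - 19, - 6.57,12, 29, 46,73, 88, 92, 99] 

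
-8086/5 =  - 8086/5 = - 1617.20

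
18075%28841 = 18075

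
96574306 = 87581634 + 8992672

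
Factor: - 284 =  - 2^2*71^1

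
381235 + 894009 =1275244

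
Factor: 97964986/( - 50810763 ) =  - 2^1*3^( - 1)*7^1 * 6997499^1*16936921^ ( -1 )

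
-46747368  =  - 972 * 48094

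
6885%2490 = 1905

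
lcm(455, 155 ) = 14105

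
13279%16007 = 13279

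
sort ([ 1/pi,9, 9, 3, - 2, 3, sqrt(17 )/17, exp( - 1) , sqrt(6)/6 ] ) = [ - 2,sqrt( 17 )/17, 1/pi , exp (-1) , sqrt(6)/6,3,  3, 9, 9]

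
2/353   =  2/353= 0.01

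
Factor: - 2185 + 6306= 4121=13^1*317^1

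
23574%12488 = 11086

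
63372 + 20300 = 83672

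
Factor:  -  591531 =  - 3^1 *269^1*733^1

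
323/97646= 323/97646 = 0.00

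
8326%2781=2764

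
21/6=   7/2 = 3.50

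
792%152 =32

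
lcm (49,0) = 0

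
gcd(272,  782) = 34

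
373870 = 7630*49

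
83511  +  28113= 111624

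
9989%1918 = 399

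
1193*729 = 869697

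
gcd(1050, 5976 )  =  6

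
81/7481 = 81/7481 = 0.01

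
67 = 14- - 53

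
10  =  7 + 3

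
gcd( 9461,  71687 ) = 1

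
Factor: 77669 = 101^1*769^1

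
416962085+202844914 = 619806999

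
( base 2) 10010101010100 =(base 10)9556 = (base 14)36A8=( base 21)10E1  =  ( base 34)892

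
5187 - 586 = 4601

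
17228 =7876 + 9352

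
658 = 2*329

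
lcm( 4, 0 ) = 0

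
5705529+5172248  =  10877777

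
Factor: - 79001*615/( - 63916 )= 48585615/63916= 2^( - 2 ) * 3^1 *5^1 * 13^1 * 19^(-1 )*29^( - 2 ) * 41^1 *59^1*103^1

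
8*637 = 5096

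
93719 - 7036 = 86683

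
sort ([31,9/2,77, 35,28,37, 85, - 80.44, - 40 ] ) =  [ - 80.44, - 40 , 9/2, 28 , 31,35,  37, 77, 85] 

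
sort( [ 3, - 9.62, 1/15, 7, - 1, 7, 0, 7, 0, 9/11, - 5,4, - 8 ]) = [ - 9.62, - 8, - 5, - 1,  0,0, 1/15, 9/11, 3,4, 7,7, 7 ] 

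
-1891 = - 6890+4999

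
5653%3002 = 2651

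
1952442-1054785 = 897657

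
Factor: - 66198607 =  -47^1 *1091^1*1291^1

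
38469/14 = 38469/14 = 2747.79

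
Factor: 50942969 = 7^1*11^1*37^1*17881^1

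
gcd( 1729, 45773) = 91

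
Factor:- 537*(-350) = 187950 = 2^1*3^1*5^2 * 7^1*179^1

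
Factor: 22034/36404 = 2^( - 1 ) * 19^( - 1) * 23^1 = 23/38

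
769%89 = 57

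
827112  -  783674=43438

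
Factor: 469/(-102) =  - 2^(- 1)*3^( - 1)*7^1*17^( -1)*67^1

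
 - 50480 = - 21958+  - 28522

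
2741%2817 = 2741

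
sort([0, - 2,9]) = [ - 2, 0, 9]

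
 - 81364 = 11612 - 92976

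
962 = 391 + 571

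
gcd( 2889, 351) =27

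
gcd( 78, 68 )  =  2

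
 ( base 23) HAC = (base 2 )10010000010011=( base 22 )J1H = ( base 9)13601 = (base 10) 9235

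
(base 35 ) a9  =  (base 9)438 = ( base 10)359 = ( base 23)fe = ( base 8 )547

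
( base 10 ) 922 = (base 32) SQ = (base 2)1110011010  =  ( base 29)12n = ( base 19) 2AA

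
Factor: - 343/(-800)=2^( - 5)*5^(-2)*7^3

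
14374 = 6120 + 8254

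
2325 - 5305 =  - 2980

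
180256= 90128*2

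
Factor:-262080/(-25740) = 112/11 = 2^4*7^1*11^( -1)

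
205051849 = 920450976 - 715399127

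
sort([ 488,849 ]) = [ 488, 849]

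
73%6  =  1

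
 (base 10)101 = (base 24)45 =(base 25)41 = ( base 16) 65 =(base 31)38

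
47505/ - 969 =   -  50 + 315/323 = - 49.02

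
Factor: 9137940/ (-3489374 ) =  - 2^1*3^1*5^1*47^( - 1)*5303^( - 1 )*21757^1 =- 652710/249241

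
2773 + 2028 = 4801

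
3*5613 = 16839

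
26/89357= 26/89357 = 0.00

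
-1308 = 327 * ( - 4) 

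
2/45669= 2/45669 = 0.00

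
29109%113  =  68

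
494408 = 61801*8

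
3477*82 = 285114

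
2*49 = 98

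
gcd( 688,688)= 688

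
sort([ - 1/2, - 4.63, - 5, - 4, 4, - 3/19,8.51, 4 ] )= [ - 5, - 4.63, - 4, - 1/2, - 3/19,4,4,8.51]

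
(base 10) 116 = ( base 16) 74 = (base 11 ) a6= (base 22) 56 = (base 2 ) 1110100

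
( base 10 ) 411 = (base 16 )19b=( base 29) E5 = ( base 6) 1523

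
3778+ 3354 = 7132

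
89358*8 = 714864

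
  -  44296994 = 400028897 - 444325891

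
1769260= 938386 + 830874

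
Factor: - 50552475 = -3^1*5^2* 17^1*31^1*1279^1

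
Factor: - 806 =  -2^1*13^1 *31^1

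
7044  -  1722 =5322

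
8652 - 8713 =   -  61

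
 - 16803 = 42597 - 59400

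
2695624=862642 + 1832982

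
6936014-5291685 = 1644329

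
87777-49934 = 37843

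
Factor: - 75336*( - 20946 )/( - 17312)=-2^ ( - 1 ) * 3^2 * 43^1*73^1*541^( - 1)*3491^1=-98624241/1082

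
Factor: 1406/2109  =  2^1*3^(  -  1) = 2/3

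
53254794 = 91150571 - 37895777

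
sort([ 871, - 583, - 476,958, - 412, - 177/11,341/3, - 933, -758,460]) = [ - 933 ,-758,  -  583, - 476,- 412, - 177/11,341/3,460, 871,958]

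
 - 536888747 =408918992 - 945807739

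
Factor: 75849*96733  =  3^1*7^1 * 13^1 * 131^1*193^1 * 1063^1 =7337101317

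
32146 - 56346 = -24200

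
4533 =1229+3304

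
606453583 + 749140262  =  1355593845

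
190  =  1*190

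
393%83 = 61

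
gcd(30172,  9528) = 1588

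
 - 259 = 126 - 385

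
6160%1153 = 395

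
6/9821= 6/9821 = 0.00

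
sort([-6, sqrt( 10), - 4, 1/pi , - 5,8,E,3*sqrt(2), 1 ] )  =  [ - 6, - 5, - 4, 1/pi,1 , E , sqrt(10),3 * sqrt( 2),8]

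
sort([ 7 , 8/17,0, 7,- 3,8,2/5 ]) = [ - 3, 0,2/5, 8/17,7,7,8] 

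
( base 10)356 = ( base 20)HG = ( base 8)544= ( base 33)AQ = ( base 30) BQ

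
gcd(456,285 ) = 57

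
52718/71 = 52718/71  =  742.51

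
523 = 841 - 318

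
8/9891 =8/9891 = 0.00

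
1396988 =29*48172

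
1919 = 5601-3682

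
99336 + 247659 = 346995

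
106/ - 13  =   - 9 + 11/13   =  -  8.15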